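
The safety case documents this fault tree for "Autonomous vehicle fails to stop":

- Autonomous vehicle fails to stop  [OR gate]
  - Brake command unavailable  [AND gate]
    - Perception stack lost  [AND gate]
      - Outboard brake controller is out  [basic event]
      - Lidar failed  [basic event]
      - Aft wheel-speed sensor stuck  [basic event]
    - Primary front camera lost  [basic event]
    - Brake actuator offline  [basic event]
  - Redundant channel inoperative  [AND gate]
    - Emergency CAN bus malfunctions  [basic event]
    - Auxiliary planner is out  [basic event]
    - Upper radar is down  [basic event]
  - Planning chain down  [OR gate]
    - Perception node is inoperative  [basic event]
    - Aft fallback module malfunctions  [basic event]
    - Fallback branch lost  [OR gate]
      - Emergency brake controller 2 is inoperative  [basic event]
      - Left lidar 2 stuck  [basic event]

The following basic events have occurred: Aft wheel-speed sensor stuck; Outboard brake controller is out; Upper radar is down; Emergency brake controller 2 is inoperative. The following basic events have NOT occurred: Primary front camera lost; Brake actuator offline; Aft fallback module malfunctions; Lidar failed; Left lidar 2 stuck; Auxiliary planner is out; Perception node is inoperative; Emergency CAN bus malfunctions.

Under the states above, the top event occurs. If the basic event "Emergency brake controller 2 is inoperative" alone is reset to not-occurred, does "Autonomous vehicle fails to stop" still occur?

No

Counterfactual: set "Emergency brake controller 2 is inoperative" to not occurred.
Perception stack lost [AND]: Outboard brake controller is out=occurs, Lidar failed=not, Aft wheel-speed sensor stuck=occurs → not all inputs occur → does not occur.
Brake command unavailable [AND]: Perception stack lost=not, Primary front camera lost=not, Brake actuator offline=not → not all inputs occur → does not occur.
Redundant channel inoperative [AND]: Emergency CAN bus malfunctions=not, Auxiliary planner is out=not, Upper radar is down=occurs → not all inputs occur → does not occur.
Fallback branch lost [OR]: Emergency brake controller 2 is inoperative=not, Left lidar 2 stuck=not → no input occurs → does not occur.
Planning chain down [OR]: Perception node is inoperative=not, Aft fallback module malfunctions=not, Fallback branch lost=not → no input occurs → does not occur.
Autonomous vehicle fails to stop [OR]: Brake command unavailable=not, Redundant channel inoperative=not, Planning chain down=not → no input occurs → does not occur.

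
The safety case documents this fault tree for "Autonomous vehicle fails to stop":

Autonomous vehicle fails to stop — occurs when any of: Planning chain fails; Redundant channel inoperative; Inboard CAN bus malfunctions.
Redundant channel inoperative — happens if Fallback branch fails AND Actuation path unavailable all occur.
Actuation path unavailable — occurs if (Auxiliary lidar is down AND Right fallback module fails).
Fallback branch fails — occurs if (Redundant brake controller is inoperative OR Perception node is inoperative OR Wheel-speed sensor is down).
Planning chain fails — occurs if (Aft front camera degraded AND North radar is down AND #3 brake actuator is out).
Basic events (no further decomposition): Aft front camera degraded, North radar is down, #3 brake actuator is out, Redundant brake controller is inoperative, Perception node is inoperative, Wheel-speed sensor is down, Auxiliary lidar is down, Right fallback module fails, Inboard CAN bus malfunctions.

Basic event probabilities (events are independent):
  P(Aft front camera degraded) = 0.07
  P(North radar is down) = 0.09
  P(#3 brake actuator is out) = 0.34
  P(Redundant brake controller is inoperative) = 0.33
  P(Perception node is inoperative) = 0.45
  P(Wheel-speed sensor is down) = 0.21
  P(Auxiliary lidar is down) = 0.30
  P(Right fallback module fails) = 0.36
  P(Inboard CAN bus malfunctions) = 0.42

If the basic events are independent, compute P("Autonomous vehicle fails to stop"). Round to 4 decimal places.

P(Planning chain fails) [AND] = 0.07 × 0.09 × 0.34 = 0.002142
P(Fallback branch fails) [OR] = 1 − (1−0.33) × (1−0.45) × (1−0.21) = 0.708885
P(Actuation path unavailable) [AND] = 0.30 × 0.36 = 0.108000
P(Redundant channel inoperative) [AND] = 0.708885 × 0.108000 = 0.076560
P(Autonomous vehicle fails to stop) [OR] = 1 − (1−0.002142) × (1−0.076560) × (1−0.42) = 0.465552
Rounded to 4 decimal places: P(Autonomous vehicle fails to stop) ≈ 0.4656.

0.4656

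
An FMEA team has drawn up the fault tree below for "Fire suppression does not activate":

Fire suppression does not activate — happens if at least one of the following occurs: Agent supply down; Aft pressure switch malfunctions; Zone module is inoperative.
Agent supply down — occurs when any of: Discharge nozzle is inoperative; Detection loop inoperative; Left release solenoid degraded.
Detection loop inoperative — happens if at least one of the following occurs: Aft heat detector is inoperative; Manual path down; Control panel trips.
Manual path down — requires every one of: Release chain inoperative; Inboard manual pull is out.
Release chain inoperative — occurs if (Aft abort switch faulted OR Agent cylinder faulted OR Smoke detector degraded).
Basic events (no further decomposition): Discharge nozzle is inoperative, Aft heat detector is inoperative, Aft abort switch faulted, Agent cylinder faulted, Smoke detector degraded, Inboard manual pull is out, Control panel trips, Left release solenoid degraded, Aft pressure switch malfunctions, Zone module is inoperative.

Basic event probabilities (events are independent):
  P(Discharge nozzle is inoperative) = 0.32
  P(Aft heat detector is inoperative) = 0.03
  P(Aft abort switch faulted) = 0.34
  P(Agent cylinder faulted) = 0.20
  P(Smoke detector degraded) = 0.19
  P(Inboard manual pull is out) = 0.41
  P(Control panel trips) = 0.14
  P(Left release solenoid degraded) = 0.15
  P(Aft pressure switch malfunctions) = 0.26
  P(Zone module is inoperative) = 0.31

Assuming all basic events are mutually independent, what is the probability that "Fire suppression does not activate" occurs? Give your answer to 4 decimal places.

0.8116

P(Release chain inoperative) [OR] = 1 − (1−0.34) × (1−0.20) × (1−0.19) = 0.572320
P(Manual path down) [AND] = 0.572320 × 0.41 = 0.234651
P(Detection loop inoperative) [OR] = 1 − (1−0.03) × (1−0.234651) × (1−0.14) = 0.361546
P(Agent supply down) [OR] = 1 − (1−0.32) × (1−0.361546) × (1−0.15) = 0.630974
P(Fire suppression does not activate) [OR] = 1 − (1−0.630974) × (1−0.26) × (1−0.31) = 0.811575
Rounded to 4 decimal places: P(Fire suppression does not activate) ≈ 0.8116.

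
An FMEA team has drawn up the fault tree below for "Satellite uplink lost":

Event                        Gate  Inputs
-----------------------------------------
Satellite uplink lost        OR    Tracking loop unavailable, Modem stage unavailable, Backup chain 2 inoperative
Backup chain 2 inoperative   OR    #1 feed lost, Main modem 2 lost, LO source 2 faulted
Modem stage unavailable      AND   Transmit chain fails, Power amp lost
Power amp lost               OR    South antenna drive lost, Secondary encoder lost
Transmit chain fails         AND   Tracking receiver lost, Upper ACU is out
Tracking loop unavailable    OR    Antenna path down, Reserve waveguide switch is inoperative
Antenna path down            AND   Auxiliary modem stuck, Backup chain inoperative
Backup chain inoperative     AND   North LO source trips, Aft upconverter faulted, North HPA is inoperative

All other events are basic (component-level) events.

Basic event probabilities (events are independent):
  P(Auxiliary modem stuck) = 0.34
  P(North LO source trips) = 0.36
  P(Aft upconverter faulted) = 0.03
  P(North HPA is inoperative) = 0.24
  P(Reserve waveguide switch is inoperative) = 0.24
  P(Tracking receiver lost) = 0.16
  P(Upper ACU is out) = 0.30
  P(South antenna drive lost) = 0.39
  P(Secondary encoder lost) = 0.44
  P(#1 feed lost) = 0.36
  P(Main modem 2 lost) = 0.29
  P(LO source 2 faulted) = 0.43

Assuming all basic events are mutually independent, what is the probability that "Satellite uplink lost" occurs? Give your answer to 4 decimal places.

P(Backup chain inoperative) [AND] = 0.36 × 0.03 × 0.24 = 0.002592
P(Antenna path down) [AND] = 0.34 × 0.002592 = 0.000881
P(Tracking loop unavailable) [OR] = 1 − (1−0.000881) × (1−0.24) = 0.240670
P(Transmit chain fails) [AND] = 0.16 × 0.30 = 0.048000
P(Power amp lost) [OR] = 1 − (1−0.39) × (1−0.44) = 0.658400
P(Modem stage unavailable) [AND] = 0.048000 × 0.658400 = 0.031603
P(Backup chain 2 inoperative) [OR] = 1 − (1−0.36) × (1−0.29) × (1−0.43) = 0.740992
P(Satellite uplink lost) [OR] = 1 − (1−0.240670) × (1−0.031603) × (1−0.740992) = 0.809543
Rounded to 4 decimal places: P(Satellite uplink lost) ≈ 0.8095.

0.8095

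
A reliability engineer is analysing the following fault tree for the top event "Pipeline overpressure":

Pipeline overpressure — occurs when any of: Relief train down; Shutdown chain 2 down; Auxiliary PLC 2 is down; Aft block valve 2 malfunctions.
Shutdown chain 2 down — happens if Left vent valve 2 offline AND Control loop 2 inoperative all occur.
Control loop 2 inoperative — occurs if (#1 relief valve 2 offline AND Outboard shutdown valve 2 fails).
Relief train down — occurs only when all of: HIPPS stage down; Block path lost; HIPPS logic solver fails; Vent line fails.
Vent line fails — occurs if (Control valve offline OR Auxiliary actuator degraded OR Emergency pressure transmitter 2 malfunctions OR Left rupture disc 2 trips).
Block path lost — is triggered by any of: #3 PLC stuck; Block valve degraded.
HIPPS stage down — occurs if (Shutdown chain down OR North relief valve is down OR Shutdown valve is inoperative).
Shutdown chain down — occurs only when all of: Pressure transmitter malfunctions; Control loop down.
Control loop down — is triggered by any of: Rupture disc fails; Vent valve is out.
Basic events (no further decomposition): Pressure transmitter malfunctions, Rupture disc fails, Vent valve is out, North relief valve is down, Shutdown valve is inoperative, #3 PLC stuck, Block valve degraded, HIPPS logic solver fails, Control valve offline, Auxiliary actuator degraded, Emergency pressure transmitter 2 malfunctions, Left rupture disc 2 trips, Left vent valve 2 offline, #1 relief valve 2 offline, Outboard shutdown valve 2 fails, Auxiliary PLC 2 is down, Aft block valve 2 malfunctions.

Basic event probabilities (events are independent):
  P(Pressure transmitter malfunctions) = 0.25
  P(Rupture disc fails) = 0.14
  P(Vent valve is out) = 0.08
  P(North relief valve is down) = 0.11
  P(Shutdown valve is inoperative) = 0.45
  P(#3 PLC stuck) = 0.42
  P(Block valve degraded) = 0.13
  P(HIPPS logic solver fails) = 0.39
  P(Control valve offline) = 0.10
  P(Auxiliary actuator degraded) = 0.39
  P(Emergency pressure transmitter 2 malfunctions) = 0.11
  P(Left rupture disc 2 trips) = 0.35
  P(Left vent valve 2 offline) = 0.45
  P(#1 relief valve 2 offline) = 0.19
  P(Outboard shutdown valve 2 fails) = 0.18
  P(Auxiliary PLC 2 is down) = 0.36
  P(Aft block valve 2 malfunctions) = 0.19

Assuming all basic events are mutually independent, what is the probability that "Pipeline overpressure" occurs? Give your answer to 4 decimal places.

P(Control loop down) [OR] = 1 − (1−0.14) × (1−0.08) = 0.208800
P(Shutdown chain down) [AND] = 0.25 × 0.208800 = 0.052200
P(HIPPS stage down) [OR] = 1 − (1−0.052200) × (1−0.11) × (1−0.45) = 0.536052
P(Block path lost) [OR] = 1 − (1−0.42) × (1−0.13) = 0.495400
P(Vent line fails) [OR] = 1 − (1−0.10) × (1−0.39) × (1−0.11) × (1−0.35) = 0.682404
P(Relief train down) [AND] = 0.536052 × 0.495400 × 0.39 × 0.682404 = 0.070676
P(Control loop 2 inoperative) [AND] = 0.19 × 0.18 = 0.034200
P(Shutdown chain 2 down) [AND] = 0.45 × 0.034200 = 0.015390
P(Pipeline overpressure) [OR] = 1 − (1−0.070676) × (1−0.015390) × (1−0.36) × (1−0.19) = 0.525653
Rounded to 4 decimal places: P(Pipeline overpressure) ≈ 0.5257.

0.5257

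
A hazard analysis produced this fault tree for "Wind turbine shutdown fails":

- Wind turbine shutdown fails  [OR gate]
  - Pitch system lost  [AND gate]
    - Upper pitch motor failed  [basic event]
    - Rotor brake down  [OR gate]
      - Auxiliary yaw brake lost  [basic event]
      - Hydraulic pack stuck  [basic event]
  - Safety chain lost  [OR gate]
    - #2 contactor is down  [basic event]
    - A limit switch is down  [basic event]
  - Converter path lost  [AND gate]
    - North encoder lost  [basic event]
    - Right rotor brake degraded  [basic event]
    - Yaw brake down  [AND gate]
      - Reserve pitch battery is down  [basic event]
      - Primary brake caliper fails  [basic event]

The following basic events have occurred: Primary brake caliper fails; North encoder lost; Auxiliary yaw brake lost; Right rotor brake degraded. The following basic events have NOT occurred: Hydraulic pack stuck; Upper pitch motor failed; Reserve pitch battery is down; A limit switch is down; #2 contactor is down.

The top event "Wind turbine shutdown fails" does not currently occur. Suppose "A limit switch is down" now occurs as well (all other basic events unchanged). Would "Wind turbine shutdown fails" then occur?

Yes

Counterfactual: set "A limit switch is down" to occurred.
Rotor brake down [OR]: Auxiliary yaw brake lost=occurs, Hydraulic pack stuck=not → at least one input occurs → occurs.
Pitch system lost [AND]: Upper pitch motor failed=not, Rotor brake down=occurs → not all inputs occur → does not occur.
Safety chain lost [OR]: #2 contactor is down=not, A limit switch is down=occurs → at least one input occurs → occurs.
Yaw brake down [AND]: Reserve pitch battery is down=not, Primary brake caliper fails=occurs → not all inputs occur → does not occur.
Converter path lost [AND]: North encoder lost=occurs, Right rotor brake degraded=occurs, Yaw brake down=not → not all inputs occur → does not occur.
Wind turbine shutdown fails [OR]: Pitch system lost=not, Safety chain lost=occurs, Converter path lost=not → at least one input occurs → occurs.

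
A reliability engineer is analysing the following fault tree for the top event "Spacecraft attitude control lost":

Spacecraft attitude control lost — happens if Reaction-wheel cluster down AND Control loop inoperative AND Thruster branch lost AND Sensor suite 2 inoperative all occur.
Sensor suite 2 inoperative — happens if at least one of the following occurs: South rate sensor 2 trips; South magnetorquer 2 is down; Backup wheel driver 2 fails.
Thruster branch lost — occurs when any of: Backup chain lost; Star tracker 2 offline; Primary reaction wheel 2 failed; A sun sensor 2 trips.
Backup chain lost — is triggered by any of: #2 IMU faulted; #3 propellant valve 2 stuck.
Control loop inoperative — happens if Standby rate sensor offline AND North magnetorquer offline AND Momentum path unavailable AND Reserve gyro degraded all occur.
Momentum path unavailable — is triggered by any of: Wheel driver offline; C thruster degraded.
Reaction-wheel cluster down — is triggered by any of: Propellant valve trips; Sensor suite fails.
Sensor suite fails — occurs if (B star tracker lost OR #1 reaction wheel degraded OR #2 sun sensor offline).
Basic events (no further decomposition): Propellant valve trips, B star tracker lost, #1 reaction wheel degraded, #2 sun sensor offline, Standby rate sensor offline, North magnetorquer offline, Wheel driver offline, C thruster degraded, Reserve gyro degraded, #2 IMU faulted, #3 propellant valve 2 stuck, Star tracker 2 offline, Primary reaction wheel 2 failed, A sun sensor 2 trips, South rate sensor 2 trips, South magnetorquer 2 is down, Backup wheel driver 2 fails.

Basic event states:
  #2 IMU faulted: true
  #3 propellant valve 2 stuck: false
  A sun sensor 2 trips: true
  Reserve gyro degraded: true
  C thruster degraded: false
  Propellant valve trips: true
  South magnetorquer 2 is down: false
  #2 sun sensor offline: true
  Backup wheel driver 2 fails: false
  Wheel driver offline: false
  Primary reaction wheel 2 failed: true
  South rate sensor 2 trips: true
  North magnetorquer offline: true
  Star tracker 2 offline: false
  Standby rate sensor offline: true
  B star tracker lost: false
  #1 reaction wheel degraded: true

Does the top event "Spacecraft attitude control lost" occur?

No

Sensor suite fails [OR]: B star tracker lost=not, #1 reaction wheel degraded=occurs, #2 sun sensor offline=occurs → at least one input occurs → occurs.
Reaction-wheel cluster down [OR]: Propellant valve trips=occurs, Sensor suite fails=occurs → at least one input occurs → occurs.
Momentum path unavailable [OR]: Wheel driver offline=not, C thruster degraded=not → no input occurs → does not occur.
Control loop inoperative [AND]: Standby rate sensor offline=occurs, North magnetorquer offline=occurs, Momentum path unavailable=not, Reserve gyro degraded=occurs → not all inputs occur → does not occur.
Backup chain lost [OR]: #2 IMU faulted=occurs, #3 propellant valve 2 stuck=not → at least one input occurs → occurs.
Thruster branch lost [OR]: Backup chain lost=occurs, Star tracker 2 offline=not, Primary reaction wheel 2 failed=occurs, A sun sensor 2 trips=occurs → at least one input occurs → occurs.
Sensor suite 2 inoperative [OR]: South rate sensor 2 trips=occurs, South magnetorquer 2 is down=not, Backup wheel driver 2 fails=not → at least one input occurs → occurs.
Spacecraft attitude control lost [AND]: Reaction-wheel cluster down=occurs, Control loop inoperative=not, Thruster branch lost=occurs, Sensor suite 2 inoperative=occurs → not all inputs occur → does not occur.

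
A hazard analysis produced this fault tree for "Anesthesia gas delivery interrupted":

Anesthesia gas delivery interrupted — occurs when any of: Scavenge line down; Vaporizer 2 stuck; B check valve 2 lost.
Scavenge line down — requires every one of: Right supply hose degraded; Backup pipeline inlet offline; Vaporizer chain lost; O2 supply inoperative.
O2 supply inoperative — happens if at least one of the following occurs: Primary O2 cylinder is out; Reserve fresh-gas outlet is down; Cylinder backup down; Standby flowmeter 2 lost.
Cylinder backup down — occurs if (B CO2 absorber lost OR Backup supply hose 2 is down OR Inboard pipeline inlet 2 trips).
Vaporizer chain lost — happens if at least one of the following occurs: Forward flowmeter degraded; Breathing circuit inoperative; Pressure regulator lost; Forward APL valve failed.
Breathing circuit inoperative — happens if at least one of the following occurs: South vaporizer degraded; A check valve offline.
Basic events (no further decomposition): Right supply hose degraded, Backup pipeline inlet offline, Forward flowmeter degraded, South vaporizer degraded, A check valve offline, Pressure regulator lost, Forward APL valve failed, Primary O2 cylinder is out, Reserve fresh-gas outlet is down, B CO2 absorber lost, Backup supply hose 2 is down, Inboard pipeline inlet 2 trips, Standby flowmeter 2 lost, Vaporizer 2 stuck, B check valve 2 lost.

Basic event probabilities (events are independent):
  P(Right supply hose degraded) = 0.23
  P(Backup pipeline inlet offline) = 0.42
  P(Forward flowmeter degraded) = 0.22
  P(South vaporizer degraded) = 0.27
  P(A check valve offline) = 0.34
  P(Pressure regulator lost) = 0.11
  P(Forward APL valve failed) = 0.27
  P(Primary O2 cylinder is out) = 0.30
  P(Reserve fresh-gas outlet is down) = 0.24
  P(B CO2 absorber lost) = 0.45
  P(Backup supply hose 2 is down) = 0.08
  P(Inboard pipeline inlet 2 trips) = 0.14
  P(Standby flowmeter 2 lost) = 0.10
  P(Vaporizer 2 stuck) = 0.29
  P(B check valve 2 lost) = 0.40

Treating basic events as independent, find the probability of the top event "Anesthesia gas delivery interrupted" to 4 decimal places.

0.5986

P(Breathing circuit inoperative) [OR] = 1 − (1−0.27) × (1−0.34) = 0.518200
P(Vaporizer chain lost) [OR] = 1 − (1−0.22) × (1−0.518200) × (1−0.11) × (1−0.27) = 0.755840
P(Cylinder backup down) [OR] = 1 − (1−0.45) × (1−0.08) × (1−0.14) = 0.564840
P(O2 supply inoperative) [OR] = 1 − (1−0.30) × (1−0.24) × (1−0.564840) × (1−0.10) = 0.791645
P(Scavenge line down) [AND] = 0.23 × 0.42 × 0.755840 × 0.791645 = 0.057801
P(Anesthesia gas delivery interrupted) [OR] = 1 − (1−0.057801) × (1−0.29) × (1−0.40) = 0.598623
Rounded to 4 decimal places: P(Anesthesia gas delivery interrupted) ≈ 0.5986.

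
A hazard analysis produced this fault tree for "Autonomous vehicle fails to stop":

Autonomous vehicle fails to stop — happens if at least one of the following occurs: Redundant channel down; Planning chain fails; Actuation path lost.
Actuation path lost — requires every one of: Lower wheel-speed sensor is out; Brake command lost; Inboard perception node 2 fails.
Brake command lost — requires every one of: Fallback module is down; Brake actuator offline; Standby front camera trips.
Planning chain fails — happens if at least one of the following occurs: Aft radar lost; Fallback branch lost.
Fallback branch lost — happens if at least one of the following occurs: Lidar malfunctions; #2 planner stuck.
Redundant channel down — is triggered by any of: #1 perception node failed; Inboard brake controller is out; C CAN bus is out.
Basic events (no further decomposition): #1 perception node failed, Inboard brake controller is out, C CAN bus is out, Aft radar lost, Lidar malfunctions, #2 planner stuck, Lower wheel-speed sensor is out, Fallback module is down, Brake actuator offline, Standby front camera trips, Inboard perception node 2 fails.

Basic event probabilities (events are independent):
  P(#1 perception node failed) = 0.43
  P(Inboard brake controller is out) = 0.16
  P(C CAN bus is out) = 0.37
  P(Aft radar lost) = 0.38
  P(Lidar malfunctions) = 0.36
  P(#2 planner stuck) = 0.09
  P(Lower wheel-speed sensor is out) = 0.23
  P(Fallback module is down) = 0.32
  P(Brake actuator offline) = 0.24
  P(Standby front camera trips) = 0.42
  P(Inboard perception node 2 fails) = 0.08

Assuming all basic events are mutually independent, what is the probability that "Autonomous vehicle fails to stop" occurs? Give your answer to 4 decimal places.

P(Redundant channel down) [OR] = 1 − (1−0.43) × (1−0.16) × (1−0.37) = 0.698356
P(Fallback branch lost) [OR] = 1 − (1−0.36) × (1−0.09) = 0.417600
P(Planning chain fails) [OR] = 1 − (1−0.38) × (1−0.417600) = 0.638912
P(Brake command lost) [AND] = 0.32 × 0.24 × 0.42 = 0.032256
P(Actuation path lost) [AND] = 0.23 × 0.032256 × 0.08 = 0.000594
P(Autonomous vehicle fails to stop) [OR] = 1 − (1−0.698356) × (1−0.638912) × (1−0.000594) = 0.891145
Rounded to 4 decimal places: P(Autonomous vehicle fails to stop) ≈ 0.8911.

0.8911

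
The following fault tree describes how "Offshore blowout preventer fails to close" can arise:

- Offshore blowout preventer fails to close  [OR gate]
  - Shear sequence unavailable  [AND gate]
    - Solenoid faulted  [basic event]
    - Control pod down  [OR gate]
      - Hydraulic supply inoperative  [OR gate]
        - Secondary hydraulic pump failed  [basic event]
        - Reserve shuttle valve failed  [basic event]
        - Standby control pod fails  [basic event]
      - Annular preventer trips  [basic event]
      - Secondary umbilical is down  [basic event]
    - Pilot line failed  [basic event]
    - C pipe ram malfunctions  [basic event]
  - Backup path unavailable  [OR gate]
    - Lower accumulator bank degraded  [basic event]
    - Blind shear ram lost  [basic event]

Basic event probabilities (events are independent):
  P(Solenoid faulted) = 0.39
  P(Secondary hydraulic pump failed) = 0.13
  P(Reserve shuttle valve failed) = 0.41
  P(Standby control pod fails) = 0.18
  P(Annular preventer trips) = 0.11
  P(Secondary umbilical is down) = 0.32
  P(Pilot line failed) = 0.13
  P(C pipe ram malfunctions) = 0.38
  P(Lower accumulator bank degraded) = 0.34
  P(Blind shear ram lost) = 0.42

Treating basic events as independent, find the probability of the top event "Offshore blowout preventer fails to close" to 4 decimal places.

0.6227

P(Hydraulic supply inoperative) [OR] = 1 − (1−0.13) × (1−0.41) × (1−0.18) = 0.579094
P(Control pod down) [OR] = 1 − (1−0.579094) × (1−0.11) × (1−0.32) = 0.745268
P(Shear sequence unavailable) [AND] = 0.39 × 0.745268 × 0.13 × 0.38 = 0.014358
P(Backup path unavailable) [OR] = 1 − (1−0.34) × (1−0.42) = 0.617200
P(Offshore blowout preventer fails to close) [OR] = 1 − (1−0.014358) × (1−0.617200) = 0.622696
Rounded to 4 decimal places: P(Offshore blowout preventer fails to close) ≈ 0.6227.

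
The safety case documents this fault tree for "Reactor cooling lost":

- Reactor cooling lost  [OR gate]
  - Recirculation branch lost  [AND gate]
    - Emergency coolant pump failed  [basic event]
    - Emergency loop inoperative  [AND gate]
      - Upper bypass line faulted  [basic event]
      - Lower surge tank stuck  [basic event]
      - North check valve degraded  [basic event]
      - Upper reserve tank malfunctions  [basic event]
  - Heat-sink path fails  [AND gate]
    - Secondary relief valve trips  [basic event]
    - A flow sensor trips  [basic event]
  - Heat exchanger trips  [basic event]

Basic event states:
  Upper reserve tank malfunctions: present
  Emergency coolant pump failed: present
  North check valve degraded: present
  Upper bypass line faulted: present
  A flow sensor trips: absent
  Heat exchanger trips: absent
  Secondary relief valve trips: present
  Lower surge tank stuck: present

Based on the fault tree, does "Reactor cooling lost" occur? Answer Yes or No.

Emergency loop inoperative [AND]: Upper bypass line faulted=occurs, Lower surge tank stuck=occurs, North check valve degraded=occurs, Upper reserve tank malfunctions=occurs → all inputs occur → occurs.
Recirculation branch lost [AND]: Emergency coolant pump failed=occurs, Emergency loop inoperative=occurs → all inputs occur → occurs.
Heat-sink path fails [AND]: Secondary relief valve trips=occurs, A flow sensor trips=not → not all inputs occur → does not occur.
Reactor cooling lost [OR]: Recirculation branch lost=occurs, Heat-sink path fails=not, Heat exchanger trips=not → at least one input occurs → occurs.

Yes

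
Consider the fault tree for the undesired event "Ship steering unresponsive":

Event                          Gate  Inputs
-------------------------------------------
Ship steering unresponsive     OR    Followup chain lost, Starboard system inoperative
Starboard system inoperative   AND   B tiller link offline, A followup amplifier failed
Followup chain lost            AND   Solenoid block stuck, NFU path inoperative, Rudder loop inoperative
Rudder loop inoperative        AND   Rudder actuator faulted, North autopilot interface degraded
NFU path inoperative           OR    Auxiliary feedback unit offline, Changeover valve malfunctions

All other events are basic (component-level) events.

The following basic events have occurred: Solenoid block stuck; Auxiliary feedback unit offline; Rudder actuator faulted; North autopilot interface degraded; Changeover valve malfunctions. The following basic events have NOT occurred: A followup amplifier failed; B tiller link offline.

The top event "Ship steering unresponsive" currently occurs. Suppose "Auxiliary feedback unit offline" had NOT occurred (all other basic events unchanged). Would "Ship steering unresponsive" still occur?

Counterfactual: set "Auxiliary feedback unit offline" to not occurred.
NFU path inoperative [OR]: Auxiliary feedback unit offline=not, Changeover valve malfunctions=occurs → at least one input occurs → occurs.
Rudder loop inoperative [AND]: Rudder actuator faulted=occurs, North autopilot interface degraded=occurs → all inputs occur → occurs.
Followup chain lost [AND]: Solenoid block stuck=occurs, NFU path inoperative=occurs, Rudder loop inoperative=occurs → all inputs occur → occurs.
Starboard system inoperative [AND]: B tiller link offline=not, A followup amplifier failed=not → not all inputs occur → does not occur.
Ship steering unresponsive [OR]: Followup chain lost=occurs, Starboard system inoperative=not → at least one input occurs → occurs.

Yes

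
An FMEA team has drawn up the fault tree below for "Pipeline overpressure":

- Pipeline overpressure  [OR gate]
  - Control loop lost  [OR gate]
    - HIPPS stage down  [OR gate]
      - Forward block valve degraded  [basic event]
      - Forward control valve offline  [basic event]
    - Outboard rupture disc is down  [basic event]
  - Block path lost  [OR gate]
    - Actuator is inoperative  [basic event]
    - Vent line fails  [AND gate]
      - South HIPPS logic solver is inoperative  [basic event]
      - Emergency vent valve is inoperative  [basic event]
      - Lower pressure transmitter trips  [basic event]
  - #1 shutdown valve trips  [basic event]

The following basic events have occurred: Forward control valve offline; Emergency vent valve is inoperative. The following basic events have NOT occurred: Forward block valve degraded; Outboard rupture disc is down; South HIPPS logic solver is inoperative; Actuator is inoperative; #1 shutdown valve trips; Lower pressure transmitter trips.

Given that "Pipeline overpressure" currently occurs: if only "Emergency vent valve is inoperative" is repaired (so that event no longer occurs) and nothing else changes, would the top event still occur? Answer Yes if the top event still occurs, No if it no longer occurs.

Yes

Counterfactual: set "Emergency vent valve is inoperative" to not occurred.
HIPPS stage down [OR]: Forward block valve degraded=not, Forward control valve offline=occurs → at least one input occurs → occurs.
Control loop lost [OR]: HIPPS stage down=occurs, Outboard rupture disc is down=not → at least one input occurs → occurs.
Vent line fails [AND]: South HIPPS logic solver is inoperative=not, Emergency vent valve is inoperative=not, Lower pressure transmitter trips=not → not all inputs occur → does not occur.
Block path lost [OR]: Actuator is inoperative=not, Vent line fails=not → no input occurs → does not occur.
Pipeline overpressure [OR]: Control loop lost=occurs, Block path lost=not, #1 shutdown valve trips=not → at least one input occurs → occurs.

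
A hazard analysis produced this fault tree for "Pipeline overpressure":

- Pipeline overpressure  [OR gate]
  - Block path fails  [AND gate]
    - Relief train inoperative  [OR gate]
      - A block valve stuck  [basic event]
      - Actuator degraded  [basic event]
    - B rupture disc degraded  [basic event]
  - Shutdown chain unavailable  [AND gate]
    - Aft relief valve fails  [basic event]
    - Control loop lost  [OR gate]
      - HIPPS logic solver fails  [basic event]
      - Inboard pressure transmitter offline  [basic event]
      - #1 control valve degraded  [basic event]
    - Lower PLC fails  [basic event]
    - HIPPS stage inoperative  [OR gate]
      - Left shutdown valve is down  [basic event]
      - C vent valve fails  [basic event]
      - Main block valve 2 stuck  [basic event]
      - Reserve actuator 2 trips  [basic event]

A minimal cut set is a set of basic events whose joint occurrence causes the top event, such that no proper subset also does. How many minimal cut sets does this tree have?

14

Relief train inoperative [OR]: union of children's cut sets → 2 cut set(s).
Block path fails [AND]: one cut set from each child combined → 2 × 1 = 2 cut set(s).
Control loop lost [OR]: union of children's cut sets → 3 cut set(s).
HIPPS stage inoperative [OR]: union of children's cut sets → 4 cut set(s).
Shutdown chain unavailable [AND]: one cut set from each child combined → 1 × 3 × 1 × 4 = 12 cut set(s).
Pipeline overpressure [OR]: union of children's cut sets → 14 cut set(s).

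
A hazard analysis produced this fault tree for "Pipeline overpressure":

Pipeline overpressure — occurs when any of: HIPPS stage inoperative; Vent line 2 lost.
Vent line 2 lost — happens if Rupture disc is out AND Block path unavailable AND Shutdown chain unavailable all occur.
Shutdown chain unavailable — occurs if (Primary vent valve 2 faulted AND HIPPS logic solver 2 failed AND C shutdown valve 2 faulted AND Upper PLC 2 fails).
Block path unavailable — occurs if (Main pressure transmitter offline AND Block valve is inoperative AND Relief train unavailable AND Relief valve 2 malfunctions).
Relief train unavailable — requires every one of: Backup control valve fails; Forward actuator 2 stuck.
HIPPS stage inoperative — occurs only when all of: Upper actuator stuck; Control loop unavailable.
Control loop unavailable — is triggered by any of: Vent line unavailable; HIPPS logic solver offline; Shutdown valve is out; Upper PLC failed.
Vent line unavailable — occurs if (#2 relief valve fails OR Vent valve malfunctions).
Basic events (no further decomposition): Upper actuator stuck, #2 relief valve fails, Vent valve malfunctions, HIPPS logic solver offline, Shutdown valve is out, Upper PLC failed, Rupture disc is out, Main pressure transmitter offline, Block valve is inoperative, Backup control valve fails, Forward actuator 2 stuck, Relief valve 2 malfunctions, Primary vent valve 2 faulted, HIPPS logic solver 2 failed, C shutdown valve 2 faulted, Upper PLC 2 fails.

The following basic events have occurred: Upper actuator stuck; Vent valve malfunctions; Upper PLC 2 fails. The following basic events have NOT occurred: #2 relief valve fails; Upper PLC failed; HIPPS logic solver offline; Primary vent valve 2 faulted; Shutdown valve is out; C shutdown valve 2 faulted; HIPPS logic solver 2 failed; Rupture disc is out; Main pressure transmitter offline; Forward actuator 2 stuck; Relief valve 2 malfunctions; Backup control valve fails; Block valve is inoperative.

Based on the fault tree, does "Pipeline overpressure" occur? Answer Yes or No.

Vent line unavailable [OR]: #2 relief valve fails=not, Vent valve malfunctions=occurs → at least one input occurs → occurs.
Control loop unavailable [OR]: Vent line unavailable=occurs, HIPPS logic solver offline=not, Shutdown valve is out=not, Upper PLC failed=not → at least one input occurs → occurs.
HIPPS stage inoperative [AND]: Upper actuator stuck=occurs, Control loop unavailable=occurs → all inputs occur → occurs.
Relief train unavailable [AND]: Backup control valve fails=not, Forward actuator 2 stuck=not → not all inputs occur → does not occur.
Block path unavailable [AND]: Main pressure transmitter offline=not, Block valve is inoperative=not, Relief train unavailable=not, Relief valve 2 malfunctions=not → not all inputs occur → does not occur.
Shutdown chain unavailable [AND]: Primary vent valve 2 faulted=not, HIPPS logic solver 2 failed=not, C shutdown valve 2 faulted=not, Upper PLC 2 fails=occurs → not all inputs occur → does not occur.
Vent line 2 lost [AND]: Rupture disc is out=not, Block path unavailable=not, Shutdown chain unavailable=not → not all inputs occur → does not occur.
Pipeline overpressure [OR]: HIPPS stage inoperative=occurs, Vent line 2 lost=not → at least one input occurs → occurs.

Yes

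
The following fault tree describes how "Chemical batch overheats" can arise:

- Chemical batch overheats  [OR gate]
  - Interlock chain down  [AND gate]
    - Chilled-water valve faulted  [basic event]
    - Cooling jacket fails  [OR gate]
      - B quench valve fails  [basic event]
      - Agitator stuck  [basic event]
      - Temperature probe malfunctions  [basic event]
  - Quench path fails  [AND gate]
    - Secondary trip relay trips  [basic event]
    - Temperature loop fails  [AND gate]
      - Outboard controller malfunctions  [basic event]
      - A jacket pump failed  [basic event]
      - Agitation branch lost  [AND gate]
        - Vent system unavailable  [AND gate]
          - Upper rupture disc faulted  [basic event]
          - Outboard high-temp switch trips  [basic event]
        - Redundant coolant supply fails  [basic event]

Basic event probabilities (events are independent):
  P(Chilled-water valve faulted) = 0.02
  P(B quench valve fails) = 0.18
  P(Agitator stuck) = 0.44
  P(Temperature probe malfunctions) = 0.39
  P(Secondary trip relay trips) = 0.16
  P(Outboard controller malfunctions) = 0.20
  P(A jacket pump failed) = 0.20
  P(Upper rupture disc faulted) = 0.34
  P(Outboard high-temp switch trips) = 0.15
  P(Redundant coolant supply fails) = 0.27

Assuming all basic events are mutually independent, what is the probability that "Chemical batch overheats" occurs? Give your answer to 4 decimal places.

0.0145

P(Cooling jacket fails) [OR] = 1 − (1−0.18) × (1−0.44) × (1−0.39) = 0.719888
P(Interlock chain down) [AND] = 0.02 × 0.719888 = 0.014398
P(Vent system unavailable) [AND] = 0.34 × 0.15 = 0.051000
P(Agitation branch lost) [AND] = 0.051000 × 0.27 = 0.013770
P(Temperature loop fails) [AND] = 0.20 × 0.20 × 0.013770 = 0.000551
P(Quench path fails) [AND] = 0.16 × 0.000551 = 0.000088
P(Chemical batch overheats) [OR] = 1 − (1−0.014398) × (1−0.000088) = 0.014485
Rounded to 4 decimal places: P(Chemical batch overheats) ≈ 0.0145.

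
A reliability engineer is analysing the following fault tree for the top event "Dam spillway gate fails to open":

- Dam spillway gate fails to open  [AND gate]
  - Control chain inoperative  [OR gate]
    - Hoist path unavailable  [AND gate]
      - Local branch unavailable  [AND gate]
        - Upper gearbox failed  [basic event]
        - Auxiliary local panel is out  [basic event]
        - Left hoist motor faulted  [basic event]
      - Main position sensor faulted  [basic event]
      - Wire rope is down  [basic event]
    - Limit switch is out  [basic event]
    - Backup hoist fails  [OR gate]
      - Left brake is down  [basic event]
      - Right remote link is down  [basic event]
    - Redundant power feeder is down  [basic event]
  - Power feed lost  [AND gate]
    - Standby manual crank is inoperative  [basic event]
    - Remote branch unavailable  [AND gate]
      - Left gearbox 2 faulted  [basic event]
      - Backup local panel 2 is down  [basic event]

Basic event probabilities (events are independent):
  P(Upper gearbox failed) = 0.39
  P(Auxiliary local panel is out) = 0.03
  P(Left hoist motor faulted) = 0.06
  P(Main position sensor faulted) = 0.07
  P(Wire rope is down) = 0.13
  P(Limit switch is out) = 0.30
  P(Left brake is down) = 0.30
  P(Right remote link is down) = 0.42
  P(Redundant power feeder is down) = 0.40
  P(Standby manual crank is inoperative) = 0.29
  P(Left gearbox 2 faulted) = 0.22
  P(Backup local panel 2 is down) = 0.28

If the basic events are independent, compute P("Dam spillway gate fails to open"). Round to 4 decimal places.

P(Local branch unavailable) [AND] = 0.39 × 0.03 × 0.06 = 0.000702
P(Hoist path unavailable) [AND] = 0.000702 × 0.07 × 0.13 = 0.000006
P(Backup hoist fails) [OR] = 1 − (1−0.30) × (1−0.42) = 0.594000
P(Control chain inoperative) [OR] = 1 − (1−0.000006) × (1−0.30) × (1−0.594000) × (1−0.40) = 0.829481
P(Remote branch unavailable) [AND] = 0.22 × 0.28 = 0.061600
P(Power feed lost) [AND] = 0.29 × 0.061600 = 0.017864
P(Dam spillway gate fails to open) [AND] = 0.829481 × 0.017864 = 0.014818
Rounded to 4 decimal places: P(Dam spillway gate fails to open) ≈ 0.0148.

0.0148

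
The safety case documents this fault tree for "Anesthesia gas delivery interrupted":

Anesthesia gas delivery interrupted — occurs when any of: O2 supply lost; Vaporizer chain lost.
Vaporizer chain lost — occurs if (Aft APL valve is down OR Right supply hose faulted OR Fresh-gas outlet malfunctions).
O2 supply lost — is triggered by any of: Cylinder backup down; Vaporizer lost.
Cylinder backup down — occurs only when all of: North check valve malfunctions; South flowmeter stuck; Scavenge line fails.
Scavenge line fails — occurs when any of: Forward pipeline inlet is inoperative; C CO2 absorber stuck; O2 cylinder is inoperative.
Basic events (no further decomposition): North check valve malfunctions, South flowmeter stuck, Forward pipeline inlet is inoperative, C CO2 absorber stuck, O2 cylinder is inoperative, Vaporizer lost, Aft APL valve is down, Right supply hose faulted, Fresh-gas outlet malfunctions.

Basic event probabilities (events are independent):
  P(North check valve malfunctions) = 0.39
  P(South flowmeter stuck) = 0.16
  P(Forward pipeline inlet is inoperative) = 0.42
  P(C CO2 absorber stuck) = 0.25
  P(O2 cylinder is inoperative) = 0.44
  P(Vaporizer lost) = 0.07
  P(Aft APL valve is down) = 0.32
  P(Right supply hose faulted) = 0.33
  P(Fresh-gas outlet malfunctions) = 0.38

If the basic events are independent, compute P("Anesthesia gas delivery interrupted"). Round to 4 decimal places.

P(Scavenge line fails) [OR] = 1 − (1−0.42) × (1−0.25) × (1−0.44) = 0.756400
P(Cylinder backup down) [AND] = 0.39 × 0.16 × 0.756400 = 0.047199
P(O2 supply lost) [OR] = 1 − (1−0.047199) × (1−0.07) = 0.113895
P(Vaporizer chain lost) [OR] = 1 − (1−0.32) × (1−0.33) × (1−0.38) = 0.717528
P(Anesthesia gas delivery interrupted) [OR] = 1 − (1−0.113895) × (1−0.717528) = 0.749700
Rounded to 4 decimal places: P(Anesthesia gas delivery interrupted) ≈ 0.7497.

0.7497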